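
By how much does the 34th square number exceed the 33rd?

67

n² − (n−1)² = 2n − 1, so 34² − 33² = 2·34 − 1 = 67.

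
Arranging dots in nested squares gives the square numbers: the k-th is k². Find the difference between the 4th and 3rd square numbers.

n² − (n−1)² = 2n − 1, so 4² − 3² = 2·4 − 1 = 7.

7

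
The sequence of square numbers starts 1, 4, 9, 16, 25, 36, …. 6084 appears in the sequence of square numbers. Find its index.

We need n² = 6084, so n = √6084 = 78.
Check: 78² = 6084. ✓

78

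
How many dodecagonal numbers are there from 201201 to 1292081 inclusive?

The n-th dodecagonal number is n(5n−4).
Smallest index with value ≥ 201201: n = 201 (giving 201201).
Largest index with value ≤ 1292081: n = 508 (giving 1288288).
Indices 201 through 508: 308 terms.

308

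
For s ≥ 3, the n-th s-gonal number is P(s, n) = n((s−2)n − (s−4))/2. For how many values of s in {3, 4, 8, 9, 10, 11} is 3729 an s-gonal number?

s = 3: P(3, 85) = 3655 and P(3, 86) = 3741; 3729 is not s-gonal.
s = 4: P(4, 61) = 3721 and P(4, 62) = 3844; 3729 is not s-gonal.
s = 8: P(8, 35) = 3605 and P(8, 36) = 3816; 3729 is not s-gonal.
s = 9: P(9, 33) = 3729. ✓
s = 10: P(10, 30) = 3510 and P(10, 31) = 3751; 3729 is not s-gonal.
s = 11: P(11, 29) = 3683 and P(11, 30) = 3945; 3729 is not s-gonal.
Hits: s ∈ {9} → 1.

1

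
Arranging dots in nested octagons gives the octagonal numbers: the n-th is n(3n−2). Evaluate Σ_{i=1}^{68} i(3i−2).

Σ i(3i−2) = 3Σi² − 2Σi over i = 1..68.
Σi = 2346 and Σi² = 107134.
3·107134 − 2·2346 = 316710.

316710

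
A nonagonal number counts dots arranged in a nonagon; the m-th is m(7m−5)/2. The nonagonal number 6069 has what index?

42

Set n(7n−5)/2 = 6069, giving 7n² − 5n − 12138 = 0.
So n = (5 + 583) / 14 = 588/14 = 42.
Check: 42·(7·42 − 5)/2 = 6069. ✓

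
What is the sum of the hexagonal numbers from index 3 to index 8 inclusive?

365

Σ i(2i−1) = 2Σi² − Σi over i = 3..8.
Σi = 36 − 3 = 33 and Σi² = 204 − 5 = 199.
2·199 − 1·33 = 365.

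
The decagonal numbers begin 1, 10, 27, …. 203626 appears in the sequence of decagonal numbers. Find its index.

Set n(4n−3) = 203626, giving 4n² − 3n − 203626 = 0.
The discriminant is 9 + 16·203626 = 3258025, and √3258025 = 1805.
So n = (3 + 1805) / 8 = 1808/8 = 226.

226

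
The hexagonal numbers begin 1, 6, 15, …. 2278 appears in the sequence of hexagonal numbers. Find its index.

34

Set n(2n−1) = 2278, giving 2n² − n − 2278 = 0.
The discriminant is 1 + 8·2278 = 18225, and √18225 = 135.
So n = (1 + 135) / 4 = 136/4 = 34.
Check: 34·(2·34 − 1) = 2278. ✓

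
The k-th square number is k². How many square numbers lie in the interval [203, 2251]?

33

The n-th square number is n².
Smallest index with value ≥ 203: n = 15 (giving 225).
Largest index with value ≤ 2251: n = 47 (giving 2209).
Indices 15 through 47: 33 terms.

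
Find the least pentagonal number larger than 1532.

Solve n(3n−1)/2 > 1532 for integer n.
The largest n with value ≤ 1532 is 32 (since 1520 ≤ 1532 < 1617), so the first above is n = 33, value 1617.

1617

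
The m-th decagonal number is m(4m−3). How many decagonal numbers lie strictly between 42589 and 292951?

167

The n-th decagonal number is n(4n−3).
Smallest index with value > 42589: n = 104 (giving 42952).
Largest index with value < 292951: n = 270 (giving 290790).
Indices 104 through 270: 167 terms.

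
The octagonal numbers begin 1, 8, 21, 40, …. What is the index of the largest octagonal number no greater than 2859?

31

Solve n(3n−2) ≤ 2859 for integer n.
n = 31 gives 2821 ≤ 2859, while n = 32 gives 3008 > 2859; so the answer is index 31.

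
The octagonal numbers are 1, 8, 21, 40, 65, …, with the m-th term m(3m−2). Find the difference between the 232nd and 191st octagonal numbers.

51947

232·(3·232 − 2) = 161008 and 191·(3·191 − 2) = 109061.
Difference: 161008 − 109061 = 51947.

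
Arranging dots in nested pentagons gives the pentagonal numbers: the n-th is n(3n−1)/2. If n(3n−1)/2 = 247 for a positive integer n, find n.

Set n(3n−1)/2 = 247, giving 3n² − n − 494 = 0.
The discriminant is 1 + 24·247 = 5929, and √5929 = 77.
So n = (1 + 77) / 6 = 78/6 = 13.

13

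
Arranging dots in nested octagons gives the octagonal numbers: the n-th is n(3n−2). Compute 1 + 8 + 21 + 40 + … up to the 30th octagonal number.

Σ i(3i−2) = 3Σi² − 2Σi over i = 1..30.
Σi = 465 and Σi² = 9455.
3·9455 − 2·465 = 27435.

27435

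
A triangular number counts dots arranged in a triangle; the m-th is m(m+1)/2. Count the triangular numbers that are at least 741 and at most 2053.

26

The n-th triangular number is n(n+1)/2.
Smallest index with value ≥ 741: n = 38 (giving 741).
Largest index with value ≤ 2053: n = 63 (giving 2016).
Indices 38 through 63: 26 terms.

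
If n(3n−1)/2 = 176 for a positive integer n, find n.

Set n(3n−1)/2 = 176, giving 3n² − n − 352 = 0.
The discriminant is 1 + 24·176 = 4225, and √4225 = 65.
So n = (1 + 65) / 6 = 66/6 = 11.

11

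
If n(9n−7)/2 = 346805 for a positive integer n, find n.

278

Set n(9n−7)/2 = 346805, giving 9n² − 7n − 693610 = 0.
The discriminant is 49 + 72·346805 = 24970009, and √24970009 = 4997.
So n = (7 + 4997) / 18 = 5004/18 = 278.
Check: 278·(9·278 − 7)/2 = 346805. ✓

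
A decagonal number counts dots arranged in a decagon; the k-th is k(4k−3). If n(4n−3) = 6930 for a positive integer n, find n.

42

Set n(4n−3) = 6930, giving 4n² − 3n − 6930 = 0.
So n = (3 + 333) / 8 = 336/8 = 42.
Check: 42·(4·42 − 3) = 6930. ✓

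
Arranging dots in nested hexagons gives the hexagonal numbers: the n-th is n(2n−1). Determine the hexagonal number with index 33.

The 33rd hexagonal number is n(2n−1) with n = 33.
33·(2·33 − 1) = 33·65 = 2145.

2145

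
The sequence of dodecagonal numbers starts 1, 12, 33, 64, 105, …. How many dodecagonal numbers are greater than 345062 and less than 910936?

164

The n-th dodecagonal number is n(5n−4).
Smallest index with value > 345062: n = 264 (giving 347424).
Largest index with value < 910936: n = 427 (giving 909937).
Indices 264 through 427: 164 terms.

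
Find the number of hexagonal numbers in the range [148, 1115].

The n-th hexagonal number is n(2n−1).
Smallest index with value ≥ 148: n = 9 (giving 153).
Largest index with value ≤ 1115: n = 23 (giving 1035).
Indices 9 through 23: 15 terms.

15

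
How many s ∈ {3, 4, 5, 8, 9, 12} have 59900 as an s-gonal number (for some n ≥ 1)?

s = 3: P(3, 345) = 59685 and P(3, 346) = 60031; 59900 is not s-gonal.
s = 4: P(4, 244) = 59536 and P(4, 245) = 60025; 59900 is not s-gonal.
s = 5: P(5, 200) = 59900. ✓
s = 8: P(8, 141) = 59361 and P(8, 142) = 60208; 59900 is not s-gonal.
s = 9: P(9, 131) = 59736 and P(9, 132) = 60654; 59900 is not s-gonal.
s = 12: P(12, 109) = 58969 and P(12, 110) = 60060; 59900 is not s-gonal.
Hits: s ∈ {5} → 1.

1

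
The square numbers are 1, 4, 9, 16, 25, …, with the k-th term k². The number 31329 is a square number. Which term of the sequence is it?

177

We need n² = 31329, so n = √31329 = 177.
Check: 177² = 31329. ✓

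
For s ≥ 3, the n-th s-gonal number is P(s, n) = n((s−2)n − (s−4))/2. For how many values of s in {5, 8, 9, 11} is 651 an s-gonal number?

2

s = 5: P(5, 21) = 651. ✓
s = 8: P(8, 15) = 645 and P(8, 16) = 736; 651 is not s-gonal.
s = 9: P(9, 14) = 651. ✓
s = 11: P(11, 12) = 606 and P(11, 13) = 715; 651 is not s-gonal.
Hits: s ∈ {5, 9} → 2.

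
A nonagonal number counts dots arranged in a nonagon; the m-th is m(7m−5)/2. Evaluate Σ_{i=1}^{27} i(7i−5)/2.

Σ i(7i−5)/2 = (7Σi² − 5Σi) / 2 over i = 1..27.
Σi = 378 and Σi² = 6930.
(7·6930 − 5·378) / 2 = 46620/2 = 23310.

23310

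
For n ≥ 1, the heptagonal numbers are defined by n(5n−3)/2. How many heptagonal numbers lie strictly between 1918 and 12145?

41

The n-th heptagonal number is n(5n−3)/2.
Smallest index with value > 1918: n = 29 (giving 2059).
Largest index with value < 12145: n = 69 (giving 11799).
Indices 29 through 69: 41 terms.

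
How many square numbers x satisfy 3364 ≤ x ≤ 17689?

The n-th square number is n².
Smallest index with value ≥ 3364: n = 58 (giving 3364).
Largest index with value ≤ 17689: n = 133 (giving 17689).
Indices 58 through 133: 76 terms.

76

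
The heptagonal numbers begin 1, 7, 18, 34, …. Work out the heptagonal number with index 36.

The 36th heptagonal number is n(5n−3)/2 with n = 36.
36·(5·36 − 3)/2 = 36·177/2 = 3186.

3186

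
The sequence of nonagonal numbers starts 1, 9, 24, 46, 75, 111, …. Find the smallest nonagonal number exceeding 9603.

9699

Solve n(7n−5)/2 > 9603 for integer n.
The largest n with value ≤ 9603 is 52 (since 9334 ≤ 9603 < 9699), so the first above is n = 53, value 9699.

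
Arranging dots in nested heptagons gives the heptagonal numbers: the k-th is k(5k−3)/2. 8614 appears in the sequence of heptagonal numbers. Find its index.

Set n(5n−3)/2 = 8614, giving 5n² − 3n − 17228 = 0.
The discriminant is 9 + 40·8614 = 344569, and √344569 = 587.
So n = (3 + 587) / 10 = 590/10 = 59.

59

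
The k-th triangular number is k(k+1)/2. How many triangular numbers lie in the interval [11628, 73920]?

The n-th triangular number is n(n+1)/2.
Smallest index with value ≥ 11628: n = 152 (giving 11628).
Largest index with value ≤ 73920: n = 384 (giving 73920).
Indices 152 through 384: 233 terms.

233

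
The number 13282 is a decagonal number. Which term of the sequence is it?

58

Set n(4n−3) = 13282, giving 4n² − 3n − 13282 = 0.
The discriminant is 9 + 16·13282 = 212521, and √212521 = 461.
So n = (3 + 461) / 8 = 464/8 = 58.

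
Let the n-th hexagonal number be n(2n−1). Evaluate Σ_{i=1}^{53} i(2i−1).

100647

Σ i(2i−1) = 2Σi² − Σi over i = 1..53.
Σi = 1431 and Σi² = 51039.
2·51039 − 1·1431 = 100647.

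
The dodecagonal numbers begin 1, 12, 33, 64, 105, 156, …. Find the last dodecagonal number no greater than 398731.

396492

Solve n(5n−4) ≤ 398731 for integer n.
n = 282 gives 396492 ≤ 398731, while n = 283 gives 399313 > 398731; so the answer is 396492.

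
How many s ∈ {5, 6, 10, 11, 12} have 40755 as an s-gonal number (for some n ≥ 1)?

s = 5: P(5, 165) = 40755. ✓
s = 6: P(6, 143) = 40755. ✓
s = 10: P(10, 101) = 40501 and P(10, 102) = 41310; 40755 is not s-gonal.
s = 11: P(11, 95) = 40280 and P(11, 96) = 41136; 40755 is not s-gonal.
s = 12: P(12, 90) = 40140 and P(12, 91) = 41041; 40755 is not s-gonal.
Hits: s ∈ {5, 6} → 2.

2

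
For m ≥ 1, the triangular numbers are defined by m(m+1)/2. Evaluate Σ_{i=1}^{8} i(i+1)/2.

120

Σ i(i+1)/2 = (Σi² + Σi) / 2 over i = 1..8.
Σi = 36 and Σi² = 204.
(1·204 + 1·36) / 2 = 240/2 = 120.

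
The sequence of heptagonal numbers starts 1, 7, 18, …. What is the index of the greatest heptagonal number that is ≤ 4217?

Solve n(5n−3)/2 ≤ 4217 for integer n.
n = 41 gives 4141 ≤ 4217, while n = 42 gives 4347 > 4217; so the answer is index 41.

41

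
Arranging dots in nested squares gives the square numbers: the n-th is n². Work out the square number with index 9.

The 9th square number is n² with n = 9.
9² = 81.

81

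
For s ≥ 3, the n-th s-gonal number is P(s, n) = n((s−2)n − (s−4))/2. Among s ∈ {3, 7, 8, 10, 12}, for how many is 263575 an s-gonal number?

1

s = 3: P(3, 725) = 263175 and P(3, 726) = 263901; 263575 is not s-gonal.
s = 7: P(7, 325) = 263575. ✓
s = 8: P(8, 296) = 262256 and P(8, 297) = 264033; 263575 is not s-gonal.
s = 10: P(10, 257) = 263425 and P(10, 258) = 265482; 263575 is not s-gonal.
s = 12: P(12, 229) = 261289 and P(12, 230) = 263580; 263575 is not s-gonal.
Hits: s ∈ {7} → 1.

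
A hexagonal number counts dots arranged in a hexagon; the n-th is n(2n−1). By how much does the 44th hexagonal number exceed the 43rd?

Consecutive hexagonal numbers differ by 4n − 3: here 4·44 − 3 = 173.

173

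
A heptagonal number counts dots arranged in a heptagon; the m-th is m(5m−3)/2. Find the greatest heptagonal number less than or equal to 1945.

Solve n(5n−3)/2 ≤ 1945 for integer n.
n = 28 gives 1918 ≤ 1945, while n = 29 gives 2059 > 1945; so the answer is 1918.

1918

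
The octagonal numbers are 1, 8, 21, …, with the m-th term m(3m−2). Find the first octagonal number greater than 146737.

Solve n(3n−2) > 146737 for integer n.
The largest n with value ≤ 146737 is 221 (since 146081 ≤ 146737 < 147408), so the first above is n = 222, value 147408.

147408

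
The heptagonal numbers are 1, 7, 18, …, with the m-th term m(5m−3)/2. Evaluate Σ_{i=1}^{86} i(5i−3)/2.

533716

Σ i(5i−3)/2 = (5Σi² − 3Σi) / 2 over i = 1..86.
Σi = 3741 and Σi² = 215731.
(5·215731 − 3·3741) / 2 = 1067432/2 = 533716.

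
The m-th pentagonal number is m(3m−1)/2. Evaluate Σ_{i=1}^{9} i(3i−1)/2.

405

Σ i(3i−1)/2 = (3Σi² − Σi) / 2 over i = 1..9.
Σi = 45 and Σi² = 285.
(3·285 − 1·45) / 2 = 810/2 = 405.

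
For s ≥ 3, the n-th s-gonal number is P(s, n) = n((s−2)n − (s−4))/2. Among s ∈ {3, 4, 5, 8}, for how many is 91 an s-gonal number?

s = 3: P(3, 13) = 91. ✓
s = 4: P(4, 9) = 81 and P(4, 10) = 100; 91 is not s-gonal.
s = 5: P(5, 7) = 70 and P(5, 8) = 92; 91 is not s-gonal.
s = 8: P(8, 5) = 65 and P(8, 6) = 96; 91 is not s-gonal.
Hits: s ∈ {3} → 1.

1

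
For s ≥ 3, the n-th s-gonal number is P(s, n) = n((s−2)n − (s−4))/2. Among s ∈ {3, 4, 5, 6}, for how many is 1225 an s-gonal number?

3

s = 3: P(3, 49) = 1225. ✓
s = 4: P(4, 35) = 1225. ✓
s = 5: P(5, 28) = 1162 and P(5, 29) = 1247; 1225 is not s-gonal.
s = 6: P(6, 25) = 1225. ✓
Hits: s ∈ {3, 4, 6} → 3.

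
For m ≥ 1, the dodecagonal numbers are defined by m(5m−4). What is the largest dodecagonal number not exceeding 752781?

751168

Solve n(5n−4) ≤ 752781 for integer n.
n = 388 gives 751168 ≤ 752781, while n = 389 gives 755049 > 752781; so the answer is 751168.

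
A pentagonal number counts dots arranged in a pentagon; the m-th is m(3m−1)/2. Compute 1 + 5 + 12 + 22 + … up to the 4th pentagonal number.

40

Σ i(3i−1)/2 = (3Σi² − Σi) / 2 over i = 1..4.
Σi = 10 and Σi² = 30.
(3·30 − 1·10) / 2 = 80/2 = 40.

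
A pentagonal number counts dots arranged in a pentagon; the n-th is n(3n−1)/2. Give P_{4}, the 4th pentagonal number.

22

The 4th pentagonal number is n(3n−1)/2 with n = 4.
4·(3·4 − 1)/2 = 4·11/2 = 22.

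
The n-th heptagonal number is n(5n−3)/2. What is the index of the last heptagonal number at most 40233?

127

Solve n(5n−3)/2 ≤ 40233 for integer n.
n = 127 gives 40132 ≤ 40233, while n = 128 gives 40768 > 40233; so the answer is index 127.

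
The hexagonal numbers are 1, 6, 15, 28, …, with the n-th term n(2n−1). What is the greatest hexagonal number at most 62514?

Solve n(2n−1) ≤ 62514 for integer n.
n = 177 gives 62481 ≤ 62514, while n = 178 gives 63190 > 62514; so the answer is 62481.

62481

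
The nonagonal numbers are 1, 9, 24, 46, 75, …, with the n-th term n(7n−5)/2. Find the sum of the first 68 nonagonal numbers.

Σ i(7i−5)/2 = (7Σi² − 5Σi) / 2 over i = 1..68.
Σi = 2346 and Σi² = 107134.
(7·107134 − 5·2346) / 2 = 738208/2 = 369104.

369104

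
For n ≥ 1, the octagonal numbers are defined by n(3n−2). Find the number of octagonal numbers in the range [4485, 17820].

The n-th octagonal number is n(3n−2).
Smallest index with value ≥ 4485: n = 39 (giving 4485).
Largest index with value ≤ 17820: n = 77 (giving 17633).
Indices 39 through 77: 39 terms.

39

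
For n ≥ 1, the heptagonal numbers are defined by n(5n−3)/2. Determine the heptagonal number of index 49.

5929

The 49th heptagonal number is n(5n−3)/2 with n = 49.
49·(5·49 − 3)/2 = 49·242/2 = 49·121 = 5929.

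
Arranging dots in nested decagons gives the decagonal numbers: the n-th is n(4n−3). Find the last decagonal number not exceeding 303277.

Solve n(4n−3) ≤ 303277 for integer n.
n = 275 gives 301675 ≤ 303277, while n = 276 gives 303876 > 303277; so the answer is 301675.

301675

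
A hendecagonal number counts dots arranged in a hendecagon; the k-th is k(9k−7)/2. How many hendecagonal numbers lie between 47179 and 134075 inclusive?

71

The n-th hendecagonal number is n(9n−7)/2.
Smallest index with value ≥ 47179: n = 103 (giving 47380).
Largest index with value ≤ 134075: n = 173 (giving 134075).
Indices 103 through 173: 71 terms.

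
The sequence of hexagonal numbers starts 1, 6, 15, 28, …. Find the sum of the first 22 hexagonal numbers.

Σ i(2i−1) = 2Σi² − Σi over i = 1..22.
Σi = 253 and Σi² = 3795.
2·3795 − 1·253 = 7337.

7337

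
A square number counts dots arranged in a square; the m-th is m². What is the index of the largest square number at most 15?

Solve n² ≤ 15 for integer n.
n = 3 gives 9 ≤ 15, while n = 4 gives 16 > 15; so the answer is index 3.

3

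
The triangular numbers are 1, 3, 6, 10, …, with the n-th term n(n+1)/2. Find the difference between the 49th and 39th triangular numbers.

49·50/2 = 1225 and 39·40/2 = 780.
Difference: 1225 − 780 = 445.

445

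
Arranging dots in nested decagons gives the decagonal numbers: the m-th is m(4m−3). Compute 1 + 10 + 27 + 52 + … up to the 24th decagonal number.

Σ i(4i−3) = 4Σi² − 3Σi over i = 1..24.
Σi = 300 and Σi² = 4900.
4·4900 − 3·300 = 18700.

18700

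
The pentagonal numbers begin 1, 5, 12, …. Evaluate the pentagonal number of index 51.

51·(3·51 − 1)/2 = 51·152/2 = 51·76 = 3876.

3876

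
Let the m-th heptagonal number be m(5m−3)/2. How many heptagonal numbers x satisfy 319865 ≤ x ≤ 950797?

260

The n-th heptagonal number is n(5n−3)/2.
Smallest index with value ≥ 319865: n = 358 (giving 319873).
Largest index with value ≤ 950797: n = 617 (giving 950797).
Indices 358 through 617: 260 terms.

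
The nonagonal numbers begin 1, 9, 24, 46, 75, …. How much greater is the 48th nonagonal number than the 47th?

Consecutive nonagonal numbers differ by 7n − 6: here 7·48 − 6 = 330.

330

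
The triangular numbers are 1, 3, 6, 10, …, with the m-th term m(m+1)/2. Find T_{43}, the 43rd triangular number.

43·44/2 = 1892/2 = 946.

946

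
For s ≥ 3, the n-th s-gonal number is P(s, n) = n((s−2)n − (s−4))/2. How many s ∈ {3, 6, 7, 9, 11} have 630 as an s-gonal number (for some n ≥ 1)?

2

s = 3: P(3, 35) = 630. ✓
s = 6: P(6, 18) = 630. ✓
s = 7: P(7, 16) = 616 and P(7, 17) = 697; 630 is not s-gonal.
s = 9: P(9, 13) = 559 and P(9, 14) = 651; 630 is not s-gonal.
s = 11: P(11, 12) = 606 and P(11, 13) = 715; 630 is not s-gonal.
Hits: s ∈ {3, 6} → 2.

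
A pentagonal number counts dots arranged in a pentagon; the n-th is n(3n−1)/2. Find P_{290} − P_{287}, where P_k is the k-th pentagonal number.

290·(3·290 − 1)/2 = 126005 and 287·(3·287 − 1)/2 = 123410.
Difference: 126005 − 123410 = 2595.

2595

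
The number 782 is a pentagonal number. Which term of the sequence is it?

23

Set n(3n−1)/2 = 782, giving 3n² − n − 1564 = 0.
So n = (1 + 137) / 6 = 138/6 = 23.
Check: 23·(3·23 − 1)/2 = 782. ✓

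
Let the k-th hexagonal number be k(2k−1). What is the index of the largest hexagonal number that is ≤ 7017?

Solve n(2n−1) ≤ 7017 for integer n.
n = 59 gives 6903 ≤ 7017, while n = 60 gives 7140 > 7017; so the answer is index 59.

59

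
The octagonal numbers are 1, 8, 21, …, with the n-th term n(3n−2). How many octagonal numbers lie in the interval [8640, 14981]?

The n-th octagonal number is n(3n−2).
Smallest index with value ≥ 8640: n = 54 (giving 8640).
Largest index with value ≤ 14981: n = 71 (giving 14981).
Indices 54 through 71: 18 terms.

18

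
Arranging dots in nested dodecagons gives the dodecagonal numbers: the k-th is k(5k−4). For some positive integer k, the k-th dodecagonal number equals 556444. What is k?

Set n(5n−4) = 556444, giving 5n² − 4n − 556444 = 0.
The discriminant is 16 + 20·556444 = 11128896, and √11128896 = 3336.
So n = (4 + 3336) / 10 = 3340/10 = 334.

334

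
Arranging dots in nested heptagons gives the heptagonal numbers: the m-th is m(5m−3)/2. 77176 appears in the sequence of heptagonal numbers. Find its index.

176

Set n(5n−3)/2 = 77176, giving 5n² − 3n − 154352 = 0.
The discriminant is 9 + 40·77176 = 3087049, and √3087049 = 1757.
So n = (3 + 1757) / 10 = 1760/10 = 176.
Check: 176·(5·176 − 3)/2 = 77176. ✓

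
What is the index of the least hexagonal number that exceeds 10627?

74

Solve n(2n−1) > 10627 for integer n.
The largest n with value ≤ 10627 is 73 (since 10585 ≤ 10627 < 10878), so the first above is n = 74, value 10878.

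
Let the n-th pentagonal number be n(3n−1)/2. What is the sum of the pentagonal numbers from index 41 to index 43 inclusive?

7878

Σ i(3i−1)/2 = (3Σi² − Σi) / 2 over i = 41..43.
Σi = 946 − 820 = 126 and Σi² = 27434 − 22140 = 5294.
(3·5294 − 1·126) / 2 = 15756/2 = 7878.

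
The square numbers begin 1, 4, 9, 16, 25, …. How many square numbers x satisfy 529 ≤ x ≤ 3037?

33

The n-th square number is n².
Smallest index with value ≥ 529: n = 23 (giving 529).
Largest index with value ≤ 3037: n = 55 (giving 3025).
Indices 23 through 55: 33 terms.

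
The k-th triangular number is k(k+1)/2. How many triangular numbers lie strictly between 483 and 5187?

71

The n-th triangular number is n(n+1)/2.
Smallest index with value > 483: n = 31 (giving 496).
Largest index with value < 5187: n = 101 (giving 5151).
Indices 31 through 101: 71 terms.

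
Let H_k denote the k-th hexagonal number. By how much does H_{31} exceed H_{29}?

238

31·(2·31 − 1) = 1891 and 29·(2·29 − 1) = 1653.
Difference: 1891 − 1653 = 238.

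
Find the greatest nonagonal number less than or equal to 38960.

Solve n(7n−5)/2 ≤ 38960 for integer n.
n = 105 gives 38325 ≤ 38960, while n = 106 gives 39061 > 38960; so the answer is 38325.

38325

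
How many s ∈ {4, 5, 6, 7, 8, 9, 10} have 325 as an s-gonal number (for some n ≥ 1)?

2

s = 4: P(4, 18) = 324 and P(4, 19) = 361; 325 is not s-gonal.
s = 5: P(5, 14) = 287 and P(5, 15) = 330; 325 is not s-gonal.
s = 6: P(6, 13) = 325. ✓
s = 7: P(7, 11) = 286 and P(7, 12) = 342; 325 is not s-gonal.
s = 8: P(8, 10) = 280 and P(8, 11) = 341; 325 is not s-gonal.
s = 9: P(9, 10) = 325. ✓
s = 10: P(10, 9) = 297 and P(10, 10) = 370; 325 is not s-gonal.
Hits: s ∈ {6, 9} → 2.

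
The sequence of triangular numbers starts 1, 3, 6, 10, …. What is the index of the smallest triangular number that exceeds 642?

36

Solve n(n+1)/2 > 642 for integer n.
The largest n with value ≤ 642 is 35 (since 630 ≤ 642 < 666), so the first above is n = 36, value 666.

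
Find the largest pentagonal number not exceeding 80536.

79926

Solve n(3n−1)/2 ≤ 80536 for integer n.
n = 231 gives 79926 ≤ 80536, while n = 232 gives 80620 > 80536; so the answer is 79926.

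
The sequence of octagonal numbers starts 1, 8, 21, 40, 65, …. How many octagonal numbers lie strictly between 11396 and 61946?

The n-th octagonal number is n(3n−2).
Smallest index with value > 11396: n = 62 (giving 11408).
Largest index with value < 61946: n = 144 (giving 61920).
Indices 62 through 144: 83 terms.

83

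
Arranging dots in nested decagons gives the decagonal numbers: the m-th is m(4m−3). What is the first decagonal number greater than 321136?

321772

Solve n(4n−3) > 321136 for integer n.
The largest n with value ≤ 321136 is 283 (since 319507 ≤ 321136 < 321772), so the first above is n = 284, value 321772.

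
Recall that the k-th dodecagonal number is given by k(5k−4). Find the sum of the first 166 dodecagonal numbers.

7637411

Σ i(5i−4) = 5Σi² − 4Σi over i = 1..166.
Σi = 13861 and Σi² = 1538571.
5·1538571 − 4·13861 = 7637411.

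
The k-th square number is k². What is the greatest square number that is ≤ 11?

Solve n² ≤ 11 for integer n.
n = 3 gives 9 ≤ 11, while n = 4 gives 16 > 11; so the answer is 9.

9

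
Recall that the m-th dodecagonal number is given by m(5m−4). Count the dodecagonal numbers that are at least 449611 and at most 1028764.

The n-th dodecagonal number is n(5n−4).
Smallest index with value ≥ 449611: n = 301 (giving 451801).
Largest index with value ≤ 1028764: n = 454 (giving 1028764).
Indices 301 through 454: 154 terms.

154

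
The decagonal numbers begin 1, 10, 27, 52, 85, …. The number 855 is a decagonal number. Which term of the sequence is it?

Set n(4n−3) = 855, giving 4n² − 3n − 855 = 0.
So n = (3 + 117) / 8 = 120/8 = 15.

15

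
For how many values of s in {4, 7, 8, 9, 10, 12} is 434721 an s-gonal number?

1

s = 4: P(4, 659) = 434281 and P(4, 660) = 435600; 434721 is not s-gonal.
s = 7: P(7, 417) = 434097 and P(7, 418) = 436183; 434721 is not s-gonal.
s = 8: P(8, 381) = 434721. ✓
s = 9: P(9, 352) = 432784 and P(9, 353) = 435249; 434721 is not s-gonal.
s = 10: P(10, 330) = 434610 and P(10, 331) = 437251; 434721 is not s-gonal.
s = 12: P(12, 295) = 433945 and P(12, 296) = 436896; 434721 is not s-gonal.
Hits: s ∈ {8} → 1.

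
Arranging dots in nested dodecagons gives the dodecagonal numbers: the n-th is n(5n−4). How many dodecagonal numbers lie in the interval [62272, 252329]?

The n-th dodecagonal number is n(5n−4).
Smallest index with value ≥ 62272: n = 112 (giving 62272).
Largest index with value ≤ 252329: n = 225 (giving 252225).
Indices 112 through 225: 114 terms.

114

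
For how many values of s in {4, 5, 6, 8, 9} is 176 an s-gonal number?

s = 4: P(4, 13) = 169 and P(4, 14) = 196; 176 is not s-gonal.
s = 5: P(5, 11) = 176. ✓
s = 6: P(6, 9) = 153 and P(6, 10) = 190; 176 is not s-gonal.
s = 8: P(8, 8) = 176. ✓
s = 9: P(9, 7) = 154 and P(9, 8) = 204; 176 is not s-gonal.
Hits: s ∈ {5, 8} → 2.

2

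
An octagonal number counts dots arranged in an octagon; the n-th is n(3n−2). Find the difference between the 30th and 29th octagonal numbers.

Consecutive octagonal numbers differ by 6n − 5: here 6·30 − 5 = 175.

175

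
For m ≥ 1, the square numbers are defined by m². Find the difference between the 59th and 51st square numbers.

59² = 3481 and 51² = 2601.
Difference: 3481 − 2601 = 880.

880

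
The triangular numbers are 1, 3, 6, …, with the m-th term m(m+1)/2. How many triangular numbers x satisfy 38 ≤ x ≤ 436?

21

The n-th triangular number is n(n+1)/2.
Smallest index with value ≥ 38: n = 9 (giving 45).
Largest index with value ≤ 436: n = 29 (giving 435).
Indices 9 through 29: 21 terms.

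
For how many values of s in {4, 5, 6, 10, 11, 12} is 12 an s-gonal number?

2

s = 4: P(4, 3) = 9 and P(4, 4) = 16; 12 is not s-gonal.
s = 5: P(5, 3) = 12. ✓
s = 6: P(6, 2) = 6 and P(6, 3) = 15; 12 is not s-gonal.
s = 10: P(10, 2) = 10 and P(10, 3) = 27; 12 is not s-gonal.
s = 11: P(11, 2) = 11 and P(11, 3) = 30; 12 is not s-gonal.
s = 12: P(12, 2) = 12. ✓
Hits: s ∈ {5, 12} → 2.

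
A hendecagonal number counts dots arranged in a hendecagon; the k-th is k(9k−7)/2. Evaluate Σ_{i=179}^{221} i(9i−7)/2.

Σ i(9i−7)/2 = (9Σi² − 7Σi) / 2 over i = 179..221.
Σi = 24531 − 15931 = 8600 and Σi² = 3622411 − 1895789 = 1726622.
(9·1726622 − 7·8600) / 2 = 15479398/2 = 7739699.

7739699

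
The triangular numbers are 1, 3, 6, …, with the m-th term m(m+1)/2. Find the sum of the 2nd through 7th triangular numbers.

Σ i(i+1)/2 = (Σi² + Σi) / 2 over i = 2..7.
Σi = 28 − 1 = 27 and Σi² = 140 − 1 = 139.
(1·139 + 1·27) / 2 = 166/2 = 83.

83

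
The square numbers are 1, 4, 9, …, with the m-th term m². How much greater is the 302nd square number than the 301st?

603

n² − (n−1)² = 2n − 1, so 302² − 301² = 2·302 − 1 = 603.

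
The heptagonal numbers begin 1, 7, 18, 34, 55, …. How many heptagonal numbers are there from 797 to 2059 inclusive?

The n-th heptagonal number is n(5n−3)/2.
Smallest index with value ≥ 797: n = 19 (giving 874).
Largest index with value ≤ 2059: n = 29 (giving 2059).
Indices 19 through 29: 11 terms.

11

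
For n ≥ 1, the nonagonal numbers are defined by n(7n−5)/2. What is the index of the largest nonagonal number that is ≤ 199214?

238

Solve n(7n−5)/2 ≤ 199214 for integer n.
n = 238 gives 197659 ≤ 199214, while n = 239 gives 199326 > 199214; so the answer is index 238.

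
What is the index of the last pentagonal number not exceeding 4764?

Solve n(3n−1)/2 ≤ 4764 for integer n.
n = 56 gives 4676 ≤ 4764, while n = 57 gives 4845 > 4764; so the answer is index 56.

56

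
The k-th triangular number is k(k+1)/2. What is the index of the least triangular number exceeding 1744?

59

Solve n(n+1)/2 > 1744 for integer n.
The largest n with value ≤ 1744 is 58 (since 1711 ≤ 1744 < 1770), so the first above is n = 59, value 1770.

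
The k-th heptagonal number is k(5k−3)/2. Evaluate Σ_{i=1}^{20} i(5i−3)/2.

6860

Σ i(5i−3)/2 = (5Σi² − 3Σi) / 2 over i = 1..20.
Σi = 210 and Σi² = 2870.
(5·2870 − 3·210) / 2 = 13720/2 = 6860.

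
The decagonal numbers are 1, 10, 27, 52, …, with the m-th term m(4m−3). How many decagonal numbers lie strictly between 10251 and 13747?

7

The n-th decagonal number is n(4n−3).
Smallest index with value > 10251: n = 52 (giving 10660).
Largest index with value < 13747: n = 58 (giving 13282).
Indices 52 through 58: 7 terms.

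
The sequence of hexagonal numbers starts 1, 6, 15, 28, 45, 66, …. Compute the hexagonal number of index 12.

12·(2·12 − 1) = 12·23 = 276.

276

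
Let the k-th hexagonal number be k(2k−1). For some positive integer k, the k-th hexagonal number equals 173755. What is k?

Set n(2n−1) = 173755, giving 2n² − n − 173755 = 0.
The discriminant is 1 + 8·173755 = 1390041, and √1390041 = 1179.
So n = (1 + 1179) / 4 = 1180/4 = 295.
Check: 295·(2·295 − 1) = 173755. ✓

295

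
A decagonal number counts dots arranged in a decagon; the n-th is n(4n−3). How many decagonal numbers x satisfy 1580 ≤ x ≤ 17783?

47

The n-th decagonal number is n(4n−3).
Smallest index with value ≥ 1580: n = 21 (giving 1701).
Largest index with value ≤ 17783: n = 67 (giving 17755).
Indices 21 through 67: 47 terms.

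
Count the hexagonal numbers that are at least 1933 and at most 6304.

The n-th hexagonal number is n(2n−1).
Smallest index with value ≥ 1933: n = 32 (giving 2016).
Largest index with value ≤ 6304: n = 56 (giving 6216).
Indices 32 through 56: 25 terms.

25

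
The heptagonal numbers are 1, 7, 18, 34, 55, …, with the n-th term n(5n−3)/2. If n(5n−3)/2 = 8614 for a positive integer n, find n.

59

Set n(5n−3)/2 = 8614, giving 5n² − 3n − 17228 = 0.
The discriminant is 9 + 40·8614 = 344569, and √344569 = 587.
So n = (3 + 587) / 10 = 590/10 = 59.
Check: 59·(5·59 − 3)/2 = 8614. ✓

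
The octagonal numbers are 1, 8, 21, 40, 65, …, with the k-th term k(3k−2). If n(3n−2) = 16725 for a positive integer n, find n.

75

Set n(3n−2) = 16725, giving 3n² − 2n − 16725 = 0.
So n = (2 + 448) / 6 = 450/6 = 75.
Check: 75·(3·75 − 2) = 16725. ✓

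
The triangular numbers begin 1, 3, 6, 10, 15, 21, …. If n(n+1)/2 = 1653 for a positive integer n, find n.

Set n(n+1)/2 = 1653, giving n² + n − 3306 = 0.
The discriminant is 1 + 8·1653 = 13225, and √13225 = 115.
So n = (-1 + 115) / 2 = 114/2 = 57.

57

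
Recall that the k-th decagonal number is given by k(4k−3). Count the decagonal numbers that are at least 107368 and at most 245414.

84

The n-th decagonal number is n(4n−3).
Smallest index with value ≥ 107368: n = 165 (giving 108405).
Largest index with value ≤ 245414: n = 248 (giving 245272).
Indices 165 through 248: 84 terms.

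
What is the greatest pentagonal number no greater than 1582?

Solve n(3n−1)/2 ≤ 1582 for integer n.
n = 32 gives 1520 ≤ 1582, while n = 33 gives 1617 > 1582; so the answer is 1520.

1520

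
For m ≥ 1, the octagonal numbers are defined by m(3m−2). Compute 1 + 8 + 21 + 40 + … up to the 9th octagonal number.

Σ i(3i−2) = 3Σi² − 2Σi over i = 1..9.
Σi = 45 and Σi² = 285.
3·285 − 2·45 = 765.

765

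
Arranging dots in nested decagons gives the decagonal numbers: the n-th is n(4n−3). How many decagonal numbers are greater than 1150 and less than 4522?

The n-th decagonal number is n(4n−3).
Smallest index with value > 1150: n = 18 (giving 1242).
Largest index with value < 4522: n = 33 (giving 4257).
Indices 18 through 33: 16 terms.

16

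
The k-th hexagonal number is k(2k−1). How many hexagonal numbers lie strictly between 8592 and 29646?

56

The n-th hexagonal number is n(2n−1).
Smallest index with value > 8592: n = 66 (giving 8646).
Largest index with value < 29646: n = 121 (giving 29161).
Indices 66 through 121: 56 terms.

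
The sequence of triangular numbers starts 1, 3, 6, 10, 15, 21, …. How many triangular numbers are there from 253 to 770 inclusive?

The n-th triangular number is n(n+1)/2.
Smallest index with value ≥ 253: n = 22 (giving 253).
Largest index with value ≤ 770: n = 38 (giving 741).
Indices 22 through 38: 17 terms.

17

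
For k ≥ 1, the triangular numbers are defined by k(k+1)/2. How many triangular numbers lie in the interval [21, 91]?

8

The n-th triangular number is n(n+1)/2.
Smallest index with value ≥ 21: n = 6 (giving 21).
Largest index with value ≤ 91: n = 13 (giving 91).
Indices 6 through 13: 8 terms.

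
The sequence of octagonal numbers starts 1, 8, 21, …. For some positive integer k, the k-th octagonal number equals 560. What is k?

14

Set n(3n−2) = 560, giving 3n² − 2n − 560 = 0.
The discriminant is 4 + 12·560 = 6724, and √6724 = 82.
So n = (2 + 82) / 6 = 84/6 = 14.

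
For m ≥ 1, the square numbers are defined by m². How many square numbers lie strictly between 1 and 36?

The n-th square number is n².
Smallest index with value > 1: n = 2 (giving 4).
Largest index with value < 36: n = 5 (giving 25).
Indices 2 through 5: 4 terms.

4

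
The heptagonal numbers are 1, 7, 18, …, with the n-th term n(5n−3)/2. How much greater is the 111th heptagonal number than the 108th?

1638

111·(5·111 − 3)/2 = 30636 and 108·(5·108 − 3)/2 = 28998.
Difference: 30636 − 28998 = 1638.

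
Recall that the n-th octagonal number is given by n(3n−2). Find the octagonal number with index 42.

5208

The 42nd octagonal number is n(3n−2) with n = 42.
42·(3·42 − 2) = 42·124 = 5208.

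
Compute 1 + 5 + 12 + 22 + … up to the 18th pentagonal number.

Σ i(3i−1)/2 = (3Σi² − Σi) / 2 over i = 1..18.
Σi = 171 and Σi² = 2109.
(3·2109 − 1·171) / 2 = 6156/2 = 3078.

3078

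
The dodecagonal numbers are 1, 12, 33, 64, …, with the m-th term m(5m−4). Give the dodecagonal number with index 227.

227·(5·227 − 4) = 227·1131 = 256737.

256737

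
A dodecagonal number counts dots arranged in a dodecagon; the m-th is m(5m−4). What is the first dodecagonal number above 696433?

Solve n(5n−4) > 696433 for integer n.
The largest n with value ≤ 696433 is 373 (since 694153 ≤ 696433 < 697884), so the first above is n = 374, value 697884.

697884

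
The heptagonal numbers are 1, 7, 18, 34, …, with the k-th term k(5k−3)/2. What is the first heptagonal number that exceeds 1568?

Solve n(5n−3)/2 > 1568 for integer n.
The largest n with value ≤ 1568 is 25 (since 1525 ≤ 1568 < 1651), so the first above is n = 26, value 1651.

1651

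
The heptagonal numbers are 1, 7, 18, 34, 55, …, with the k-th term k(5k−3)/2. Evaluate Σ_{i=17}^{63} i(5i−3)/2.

206800

Σ i(5i−3)/2 = (5Σi² − 3Σi) / 2 over i = 17..63.
Σi = 2016 − 136 = 1880 and Σi² = 85344 − 1496 = 83848.
(5·83848 − 3·1880) / 2 = 413600/2 = 206800.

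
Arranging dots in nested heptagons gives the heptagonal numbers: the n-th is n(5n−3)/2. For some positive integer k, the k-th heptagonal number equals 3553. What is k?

Set n(5n−3)/2 = 3553, giving 5n² − 3n − 7106 = 0.
The discriminant is 9 + 40·3553 = 142129, and √142129 = 377.
So n = (3 + 377) / 10 = 380/10 = 38.

38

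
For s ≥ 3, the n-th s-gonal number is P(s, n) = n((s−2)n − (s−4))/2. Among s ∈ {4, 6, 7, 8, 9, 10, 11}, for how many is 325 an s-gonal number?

2

s = 4: P(4, 18) = 324 and P(4, 19) = 361; 325 is not s-gonal.
s = 6: P(6, 13) = 325. ✓
s = 7: P(7, 11) = 286 and P(7, 12) = 342; 325 is not s-gonal.
s = 8: P(8, 10) = 280 and P(8, 11) = 341; 325 is not s-gonal.
s = 9: P(9, 10) = 325. ✓
s = 10: P(10, 9) = 297 and P(10, 10) = 370; 325 is not s-gonal.
s = 11: P(11, 8) = 260 and P(11, 9) = 333; 325 is not s-gonal.
Hits: s ∈ {6, 9} → 2.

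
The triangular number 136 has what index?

16

Set n(n+1)/2 = 136, giving n² + n − 272 = 0.
So n = (-1 + 33) / 2 = 32/2 = 16.
Check: 16·17/2 = 136. ✓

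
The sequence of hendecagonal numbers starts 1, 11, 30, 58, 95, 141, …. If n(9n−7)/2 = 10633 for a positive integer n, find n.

49

Set n(9n−7)/2 = 10633, giving 9n² − 7n − 21266 = 0.
The discriminant is 49 + 72·10633 = 765625, and √765625 = 875.
So n = (7 + 875) / 18 = 882/18 = 49.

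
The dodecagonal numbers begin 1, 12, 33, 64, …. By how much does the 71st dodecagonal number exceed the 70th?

701

Consecutive dodecagonal numbers differ by 10n − 9: here 10·71 − 9 = 701.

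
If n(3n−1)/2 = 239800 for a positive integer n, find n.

Set n(3n−1)/2 = 239800, giving 3n² − n − 479600 = 0.
The discriminant is 1 + 24·239800 = 5755201, and √5755201 = 2399.
So n = (1 + 2399) / 6 = 2400/6 = 400.
Check: 400·(3·400 − 1)/2 = 239800. ✓

400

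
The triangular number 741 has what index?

38

Set n(n+1)/2 = 741, giving n² + n − 1482 = 0.
The discriminant is 1 + 8·741 = 5929, and √5929 = 77.
So n = (-1 + 77) / 2 = 76/2 = 38.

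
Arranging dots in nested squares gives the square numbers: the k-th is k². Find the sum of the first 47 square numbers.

Σ_{i=1}^{47} i² = 47·48·95/6 = 35720.

35720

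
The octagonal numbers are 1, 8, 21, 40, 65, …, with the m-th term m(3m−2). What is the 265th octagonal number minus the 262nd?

4737

265·(3·265 − 2) = 210145 and 262·(3·262 − 2) = 205408.
Difference: 210145 − 205408 = 4737.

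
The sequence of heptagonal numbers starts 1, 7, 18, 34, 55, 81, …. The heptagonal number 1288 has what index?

Set n(5n−3)/2 = 1288, giving 5n² − 3n − 2576 = 0.
The discriminant is 9 + 40·1288 = 51529, and √51529 = 227.
So n = (3 + 227) / 10 = 230/10 = 23.

23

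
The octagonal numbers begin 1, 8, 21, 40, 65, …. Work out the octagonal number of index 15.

645

The 15th octagonal number is n(3n−2) with n = 15.
15·(3·15 − 2) = 15·43 = 645.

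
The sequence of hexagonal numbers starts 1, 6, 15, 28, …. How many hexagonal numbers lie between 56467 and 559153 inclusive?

361

The n-th hexagonal number is n(2n−1).
Smallest index with value ≥ 56467: n = 169 (giving 56953).
Largest index with value ≤ 559153: n = 529 (giving 559153).
Indices 169 through 529: 361 terms.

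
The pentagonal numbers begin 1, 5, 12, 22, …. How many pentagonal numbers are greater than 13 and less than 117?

The n-th pentagonal number is n(3n−1)/2.
Smallest index with value > 13: n = 4 (giving 22).
Largest index with value < 117: n = 8 (giving 92).
Indices 4 through 8: 5 terms.

5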